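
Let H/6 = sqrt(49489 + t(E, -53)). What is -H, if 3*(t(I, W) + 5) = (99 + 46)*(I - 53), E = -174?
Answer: -2*sqrt(346611) ≈ -1177.5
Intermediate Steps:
t(I, W) = -7700/3 + 145*I/3 (t(I, W) = -5 + ((99 + 46)*(I - 53))/3 = -5 + (145*(-53 + I))/3 = -5 + (-7685 + 145*I)/3 = -5 + (-7685/3 + 145*I/3) = -7700/3 + 145*I/3)
H = 2*sqrt(346611) (H = 6*sqrt(49489 + (-7700/3 + (145/3)*(-174))) = 6*sqrt(49489 + (-7700/3 - 8410)) = 6*sqrt(49489 - 32930/3) = 6*sqrt(115537/3) = 6*(sqrt(346611)/3) = 2*sqrt(346611) ≈ 1177.5)
-H = -2*sqrt(346611)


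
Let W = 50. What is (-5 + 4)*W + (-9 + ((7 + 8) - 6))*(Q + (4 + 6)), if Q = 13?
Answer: -50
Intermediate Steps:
(-5 + 4)*W + (-9 + ((7 + 8) - 6))*(Q + (4 + 6)) = (-5 + 4)*50 + (-9 + ((7 + 8) - 6))*(13 + (4 + 6)) = -1*50 + (-9 + (15 - 6))*(13 + 10) = -50 + (-9 + 9)*23 = -50 + 0*23 = -50 + 0 = -50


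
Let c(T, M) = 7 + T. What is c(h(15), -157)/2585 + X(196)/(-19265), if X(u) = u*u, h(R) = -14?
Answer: -19888043/9960005 ≈ -1.9968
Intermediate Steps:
X(u) = u²
c(h(15), -157)/2585 + X(196)/(-19265) = (7 - 14)/2585 + 196²/(-19265) = -7*1/2585 + 38416*(-1/19265) = -7/2585 - 38416/19265 = -19888043/9960005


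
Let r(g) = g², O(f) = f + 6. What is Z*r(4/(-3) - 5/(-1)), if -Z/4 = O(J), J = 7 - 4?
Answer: -484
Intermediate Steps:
J = 3
O(f) = 6 + f
Z = -36 (Z = -4*(6 + 3) = -4*9 = -36)
Z*r(4/(-3) - 5/(-1)) = -36*(4/(-3) - 5/(-1))² = -36*(4*(-⅓) - 5*(-1))² = -36*(-4/3 + 5)² = -36*(11/3)² = -36*121/9 = -484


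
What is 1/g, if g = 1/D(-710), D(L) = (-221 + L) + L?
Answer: -1641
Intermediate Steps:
D(L) = -221 + 2*L
g = -1/1641 (g = 1/(-221 + 2*(-710)) = 1/(-221 - 1420) = 1/(-1641) = -1/1641 ≈ -0.00060938)
1/g = 1/(-1/1641) = -1641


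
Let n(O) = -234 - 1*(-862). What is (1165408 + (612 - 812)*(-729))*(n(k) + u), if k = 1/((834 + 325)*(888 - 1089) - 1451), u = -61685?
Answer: -80058426856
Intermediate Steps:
k = -1/234410 (k = 1/(1159*(-201) - 1451) = 1/(-232959 - 1451) = 1/(-234410) = -1/234410 ≈ -4.2660e-6)
n(O) = 628 (n(O) = -234 + 862 = 628)
(1165408 + (612 - 812)*(-729))*(n(k) + u) = (1165408 + (612 - 812)*(-729))*(628 - 61685) = (1165408 - 200*(-729))*(-61057) = (1165408 + 145800)*(-61057) = 1311208*(-61057) = -80058426856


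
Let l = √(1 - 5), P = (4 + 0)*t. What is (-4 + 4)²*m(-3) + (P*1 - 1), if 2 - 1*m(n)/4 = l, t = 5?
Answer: 19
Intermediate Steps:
P = 20 (P = (4 + 0)*5 = 4*5 = 20)
l = 2*I (l = √(-4) = 2*I ≈ 2.0*I)
m(n) = 8 - 8*I
(-4 + 4)²*m(-3) + (P*1 - 1) = (-4 + 4)²*(8 - 8*I) + (20*1 - 1) = 0²*(8 - 8*I) + (20 - 1) = 0*(8 - 8*I) + 19 = 0 + 19 = 19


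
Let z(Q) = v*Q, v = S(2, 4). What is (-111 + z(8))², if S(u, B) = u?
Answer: 9025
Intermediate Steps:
v = 2
z(Q) = 2*Q
(-111 + z(8))² = (-111 + 2*8)² = (-111 + 16)² = (-95)² = 9025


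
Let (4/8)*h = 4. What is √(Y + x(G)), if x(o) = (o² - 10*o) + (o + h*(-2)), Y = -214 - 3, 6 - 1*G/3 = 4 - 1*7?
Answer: √253 ≈ 15.906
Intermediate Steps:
G = 27 (G = 18 - 3*(4 - 1*7) = 18 - 3*(4 - 7) = 18 - 3*(-3) = 18 + 9 = 27)
h = 8 (h = 2*4 = 8)
Y = -217
x(o) = -16 + o² - 9*o (x(o) = (o² - 10*o) + (o + 8*(-2)) = (o² - 10*o) + (o - 16) = (o² - 10*o) + (-16 + o) = -16 + o² - 9*o)
√(Y + x(G)) = √(-217 + (-16 + 27² - 9*27)) = √(-217 + (-16 + 729 - 243)) = √(-217 + 470) = √253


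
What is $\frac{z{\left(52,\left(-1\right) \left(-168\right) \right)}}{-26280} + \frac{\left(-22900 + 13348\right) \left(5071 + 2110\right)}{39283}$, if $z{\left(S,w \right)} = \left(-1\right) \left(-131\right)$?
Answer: $- \frac{1802626873433}{1032357240} \approx -1746.1$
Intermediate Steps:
$z{\left(S,w \right)} = 131$
$\frac{z{\left(52,\left(-1\right) \left(-168\right) \right)}}{-26280} + \frac{\left(-22900 + 13348\right) \left(5071 + 2110\right)}{39283} = \frac{131}{-26280} + \frac{\left(-22900 + 13348\right) \left(5071 + 2110\right)}{39283} = 131 \left(- \frac{1}{26280}\right) + \left(-9552\right) 7181 \cdot \frac{1}{39283} = - \frac{131}{26280} - \frac{68592912}{39283} = - \frac{1802626873433}{1032357240}$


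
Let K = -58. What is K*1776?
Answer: -103008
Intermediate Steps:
K*1776 = -58*1776 = -103008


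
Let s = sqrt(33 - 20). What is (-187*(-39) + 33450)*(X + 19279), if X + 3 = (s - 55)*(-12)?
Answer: 812252448 - 488916*sqrt(13) ≈ 8.1049e+8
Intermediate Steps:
s = sqrt(13) ≈ 3.6056
X = 657 - 12*sqrt(13) (X = -3 + (sqrt(13) - 55)*(-12) = -3 + (-55 + sqrt(13))*(-12) = -3 + (660 - 12*sqrt(13)) = 657 - 12*sqrt(13) ≈ 613.73)
(-187*(-39) + 33450)*(X + 19279) = (-187*(-39) + 33450)*((657 - 12*sqrt(13)) + 19279) = (7293 + 33450)*(19936 - 12*sqrt(13)) = 40743*(19936 - 12*sqrt(13)) = 812252448 - 488916*sqrt(13)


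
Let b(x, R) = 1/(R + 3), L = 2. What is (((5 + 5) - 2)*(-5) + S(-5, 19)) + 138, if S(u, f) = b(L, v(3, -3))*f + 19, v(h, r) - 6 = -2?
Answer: 838/7 ≈ 119.71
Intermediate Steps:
v(h, r) = 4 (v(h, r) = 6 - 2 = 4)
b(x, R) = 1/(3 + R)
S(u, f) = 19 + f/7 (S(u, f) = f/(3 + 4) + 19 = f/7 + 19 = 19 + f/7)
(((5 + 5) - 2)*(-5) + S(-5, 19)) + 138 = (((5 + 5) - 2)*(-5) + (19 + (1/7)*19)) + 138 = ((10 - 2)*(-5) + (19 + 19/7)) + 138 = (8*(-5) + 152/7) + 138 = (-40 + 152/7) + 138 = -128/7 + 138 = 838/7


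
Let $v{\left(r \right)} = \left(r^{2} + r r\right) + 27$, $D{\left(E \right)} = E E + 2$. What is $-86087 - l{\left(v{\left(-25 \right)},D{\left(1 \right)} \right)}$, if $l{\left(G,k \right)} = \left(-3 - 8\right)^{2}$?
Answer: $-86208$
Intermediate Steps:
$D{\left(E \right)} = 2 + E^{2}$ ($D{\left(E \right)} = E^{2} + 2 = 2 + E^{2}$)
$v{\left(r \right)} = 27 + 2 r^{2}$ ($v{\left(r \right)} = \left(r^{2} + r^{2}\right) + 27 = 2 r^{2} + 27 = 27 + 2 r^{2}$)
$l{\left(G,k \right)} = 121$ ($l{\left(G,k \right)} = \left(-11\right)^{2} = 121$)
$-86087 - l{\left(v{\left(-25 \right)},D{\left(1 \right)} \right)} = -86087 - 121 = -86208$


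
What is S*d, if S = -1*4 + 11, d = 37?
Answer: 259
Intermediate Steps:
S = 7 (S = -4 + 11 = 7)
S*d = 7*37 = 259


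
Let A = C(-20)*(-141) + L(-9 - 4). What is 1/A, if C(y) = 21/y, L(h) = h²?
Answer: 20/6341 ≈ 0.0031541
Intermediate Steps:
A = 6341/20 (A = (21/(-20))*(-141) + (-9 - 4)² = (21*(-1/20))*(-141) + (-13)² = -21/20*(-141) + 169 = 2961/20 + 169 = 6341/20 ≈ 317.05)
1/A = 1/(6341/20) = 20/6341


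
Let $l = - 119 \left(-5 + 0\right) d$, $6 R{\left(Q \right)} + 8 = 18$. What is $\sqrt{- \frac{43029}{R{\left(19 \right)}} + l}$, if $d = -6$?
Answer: $\frac{i \sqrt{734685}}{5} \approx 171.43 i$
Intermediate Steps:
$R{\left(Q \right)} = \frac{5}{3}$ ($R{\left(Q \right)} = - \frac{4}{3} + \frac{1}{6} \cdot 18 = - \frac{4}{3} + 3 = \frac{5}{3}$)
$l = -3570$ ($l = - 119 \left(-5 + 0\right) \left(-6\right) = - 119 \left(\left(-5\right) \left(-6\right)\right) = - 119 \cdot 30 = \left(-1\right) 3570 = -3570$)
$\sqrt{- \frac{43029}{R{\left(19 \right)}} + l} = \sqrt{- \frac{43029}{\frac{5}{3}} - 3570} = \sqrt{\left(-43029\right) \frac{3}{5} - 3570} = \sqrt{- \frac{129087}{5} - 3570} = \sqrt{- \frac{146937}{5}} = \frac{i \sqrt{734685}}{5}$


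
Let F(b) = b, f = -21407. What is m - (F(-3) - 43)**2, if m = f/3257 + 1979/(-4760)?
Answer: -32913368043/15503320 ≈ -2123.0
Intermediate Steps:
m = -108342923/15503320 (m = -21407/3257 + 1979/(-4760) = -21407*1/3257 + 1979*(-1/4760) = -21407/3257 - 1979/4760 = -108342923/15503320 ≈ -6.9884)
m - (F(-3) - 43)**2 = -108342923/15503320 - (-3 - 43)**2 = -108342923/15503320 - 1*(-46)**2 = -108342923/15503320 - 1*2116 = -108342923/15503320 - 2116 = -32913368043/15503320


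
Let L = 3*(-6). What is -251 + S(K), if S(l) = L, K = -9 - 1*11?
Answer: -269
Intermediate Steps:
K = -20 (K = -9 - 11 = -20)
L = -18
S(l) = -18
-251 + S(K) = -251 - 18 = -269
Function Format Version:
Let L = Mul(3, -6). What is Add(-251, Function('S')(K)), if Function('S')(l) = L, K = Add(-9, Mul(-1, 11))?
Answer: -269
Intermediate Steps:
K = -20 (K = Add(-9, -11) = -20)
L = -18
Function('S')(l) = -18
Add(-251, Function('S')(K)) = Add(-251, -18) = -269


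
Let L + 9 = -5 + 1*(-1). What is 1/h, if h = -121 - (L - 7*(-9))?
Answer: -1/169 ≈ -0.0059172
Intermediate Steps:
L = -15 (L = -9 + (-5 + 1*(-1)) = -9 + (-5 - 1) = -9 - 6 = -15)
h = -169 (h = -121 - (-15 - 7*(-9)) = -121 - (-15 + 63) = -121 - 1*48 = -121 - 48 = -169)
1/h = 1/(-169) = -1/169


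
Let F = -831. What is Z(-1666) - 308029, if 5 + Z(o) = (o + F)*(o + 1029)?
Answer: 1282555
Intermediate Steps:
Z(o) = -5 + (-831 + o)*(1029 + o) (Z(o) = -5 + (o - 831)*(o + 1029) = -5 + (-831 + o)*(1029 + o))
Z(-1666) - 308029 = (-855104 + (-1666)**2 + 198*(-1666)) - 308029 = (-855104 + 2775556 - 329868) - 308029 = 1590584 - 308029 = 1282555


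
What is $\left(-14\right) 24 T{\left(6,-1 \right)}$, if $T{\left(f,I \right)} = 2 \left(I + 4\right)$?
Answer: $-2016$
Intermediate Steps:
$T{\left(f,I \right)} = 8 + 2 I$ ($T{\left(f,I \right)} = 2 \left(4 + I\right) = 8 + 2 I$)
$\left(-14\right) 24 T{\left(6,-1 \right)} = \left(-14\right) 24 \left(8 + 2 \left(-1\right)\right) = - 336 \left(8 - 2\right) = \left(-336\right) 6 = -2016$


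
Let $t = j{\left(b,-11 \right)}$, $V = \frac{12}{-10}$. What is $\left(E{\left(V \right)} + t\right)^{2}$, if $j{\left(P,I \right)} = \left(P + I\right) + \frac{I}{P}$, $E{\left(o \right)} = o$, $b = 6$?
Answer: $\frac{58081}{900} \approx 64.534$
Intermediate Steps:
$V = - \frac{6}{5}$ ($V = 12 \left(- \frac{1}{10}\right) = - \frac{6}{5} \approx -1.2$)
$j{\left(P,I \right)} = I + P + \frac{I}{P}$ ($j{\left(P,I \right)} = \left(I + P\right) + \frac{I}{P} = I + P + \frac{I}{P}$)
$t = - \frac{41}{6}$ ($t = -11 + 6 - \frac{11}{6} = - \frac{41}{6} \approx -6.8333$)
$\left(E{\left(V \right)} + t\right)^{2} = \left(- \frac{6}{5} - \frac{41}{6}\right)^{2} = \left(- \frac{241}{30}\right)^{2} = \frac{58081}{900}$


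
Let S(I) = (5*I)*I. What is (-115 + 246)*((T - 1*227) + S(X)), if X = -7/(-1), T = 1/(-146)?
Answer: 344137/146 ≈ 2357.1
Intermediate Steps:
T = -1/146 ≈ -0.0068493
X = 7 (X = -7*(-1) = 7)
S(I) = 5*I**2
(-115 + 246)*((T - 1*227) + S(X)) = (-115 + 246)*((-1/146 - 1*227) + 5*7**2) = 131*((-1/146 - 227) + 5*49) = 131*(-33143/146 + 245) = 131*(2627/146) = 344137/146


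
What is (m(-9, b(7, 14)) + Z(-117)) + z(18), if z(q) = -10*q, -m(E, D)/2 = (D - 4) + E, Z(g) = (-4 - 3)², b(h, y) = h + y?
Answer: -147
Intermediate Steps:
Z(g) = 49 (Z(g) = (-7)² = 49)
m(E, D) = 8 - 2*D - 2*E (m(E, D) = -2*((D - 4) + E) = -2*((-4 + D) + E) = -2*(-4 + D + E) = 8 - 2*D - 2*E)
(m(-9, b(7, 14)) + Z(-117)) + z(18) = ((8 - 2*(7 + 14) - 2*(-9)) + 49) - 10*18 = ((8 - 2*21 + 18) + 49) - 180 = ((8 - 42 + 18) + 49) - 180 = (-16 + 49) - 180 = 33 - 180 = -147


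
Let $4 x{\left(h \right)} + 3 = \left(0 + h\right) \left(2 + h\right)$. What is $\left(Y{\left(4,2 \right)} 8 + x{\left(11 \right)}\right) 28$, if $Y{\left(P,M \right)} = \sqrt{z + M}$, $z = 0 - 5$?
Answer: $980 + 224 i \sqrt{3} \approx 980.0 + 387.98 i$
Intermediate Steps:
$z = -5$ ($z = 0 - 5 = -5$)
$x{\left(h \right)} = - \frac{3}{4} + \frac{h \left(2 + h\right)}{4}$ ($x{\left(h \right)} = - \frac{3}{4} + \frac{\left(0 + h\right) \left(2 + h\right)}{4} = - \frac{3}{4} + \frac{h \left(2 + h\right)}{4}$)
$Y{\left(P,M \right)} = \sqrt{-5 + M}$
$\left(Y{\left(4,2 \right)} 8 + x{\left(11 \right)}\right) 28 = \left(\sqrt{-5 + 2} \cdot 8 + \left(- \frac{3}{4} + \frac{1}{2} \cdot 11 + \frac{11^{2}}{4}\right)\right) 28 = \left(\sqrt{-3} \cdot 8 + \left(- \frac{3}{4} + \frac{11}{2} + \frac{1}{4} \cdot 121\right)\right) 28 = \left(i \sqrt{3} \cdot 8 + \left(- \frac{3}{4} + \frac{11}{2} + \frac{121}{4}\right)\right) 28 = \left(8 i \sqrt{3} + 35\right) 28 = \left(35 + 8 i \sqrt{3}\right) 28 = 980 + 224 i \sqrt{3}$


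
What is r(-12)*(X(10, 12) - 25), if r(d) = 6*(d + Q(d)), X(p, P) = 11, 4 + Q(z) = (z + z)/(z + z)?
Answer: 1260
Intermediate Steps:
Q(z) = -3 (Q(z) = -4 + (z + z)/(z + z) = -4 + (2*z)/((2*z)) = -4 + (2*z)*(1/(2*z)) = -4 + 1 = -3)
r(d) = -18 + 6*d (r(d) = 6*(d - 3) = 6*(-3 + d) = -18 + 6*d)
r(-12)*(X(10, 12) - 25) = (-18 + 6*(-12))*(11 - 25) = (-18 - 72)*(-14) = -90*(-14) = 1260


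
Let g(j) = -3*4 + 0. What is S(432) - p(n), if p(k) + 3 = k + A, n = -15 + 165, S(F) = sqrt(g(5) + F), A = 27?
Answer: -174 + 2*sqrt(105) ≈ -153.51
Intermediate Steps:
g(j) = -12 (g(j) = -12 + 0 = -12)
S(F) = sqrt(-12 + F)
n = 150
p(k) = 24 + k (p(k) = -3 + (k + 27) = -3 + (27 + k) = 24 + k)
S(432) - p(n) = sqrt(-12 + 432) - (24 + 150) = sqrt(420) - 1*174 = 2*sqrt(105) - 174 = -174 + 2*sqrt(105)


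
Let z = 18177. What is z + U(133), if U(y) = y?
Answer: 18310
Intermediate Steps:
z + U(133) = 18177 + 133 = 18310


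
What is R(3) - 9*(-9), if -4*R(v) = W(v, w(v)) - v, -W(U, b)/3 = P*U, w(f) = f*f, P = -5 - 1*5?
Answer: 237/4 ≈ 59.250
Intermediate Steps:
P = -10 (P = -5 - 5 = -10)
w(f) = f²
W(U, b) = 30*U (W(U, b) = -(-30)*U = 30*U)
R(v) = -29*v/4 (R(v) = -(30*v - v)/4 = -29*v/4)
R(3) - 9*(-9) = -29/4*3 - 9*(-9) = -87/4 + 81 = 237/4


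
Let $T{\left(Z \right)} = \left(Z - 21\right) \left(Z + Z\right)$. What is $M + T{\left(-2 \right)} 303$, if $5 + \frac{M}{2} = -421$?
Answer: $27024$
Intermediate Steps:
$M = -852$ ($M = -10 + 2 \left(-421\right) = -10 - 842 = -852$)
$T{\left(Z \right)} = 2 Z \left(-21 + Z\right)$ ($T{\left(Z \right)} = \left(-21 + Z\right) 2 Z = 2 Z \left(-21 + Z\right)$)
$M + T{\left(-2 \right)} 303 = -852 + 2 \left(-2\right) \left(-21 - 2\right) 303 = -852 + 2 \left(-2\right) \left(-23\right) 303 = -852 + 92 \cdot 303 = -852 + 27876 = 27024$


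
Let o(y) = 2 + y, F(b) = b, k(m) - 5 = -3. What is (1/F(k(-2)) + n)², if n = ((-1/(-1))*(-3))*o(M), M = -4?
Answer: 169/4 ≈ 42.250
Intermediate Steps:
k(m) = 2 (k(m) = 5 - 3 = 2)
n = 6 (n = ((-1/(-1))*(-3))*(2 - 4) = (-1*(-1)*(-3))*(-2) = (1*(-3))*(-2) = -3*(-2) = 6)
(1/F(k(-2)) + n)² = (1/2 + 6)² = (½ + 6)² = (13/2)² = 169/4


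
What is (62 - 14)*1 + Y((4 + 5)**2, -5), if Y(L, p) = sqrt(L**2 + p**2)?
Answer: 48 + sqrt(6586) ≈ 129.15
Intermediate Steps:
(62 - 14)*1 + Y((4 + 5)**2, -5) = (62 - 14)*1 + sqrt(((4 + 5)**2)**2 + (-5)**2) = 48*1 + sqrt((9**2)**2 + 25) = 48 + sqrt(81**2 + 25) = 48 + sqrt(6561 + 25) = 48 + sqrt(6586)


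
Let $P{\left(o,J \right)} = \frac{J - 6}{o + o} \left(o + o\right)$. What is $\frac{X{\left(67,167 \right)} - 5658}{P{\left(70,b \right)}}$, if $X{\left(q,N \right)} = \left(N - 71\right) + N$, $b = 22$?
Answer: $- \frac{5395}{16} \approx -337.19$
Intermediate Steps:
$X{\left(q,N \right)} = -71 + 2 N$ ($X{\left(q,N \right)} = \left(-71 + N\right) + N = -71 + 2 N$)
$P{\left(o,J \right)} = -6 + J$ ($P{\left(o,J \right)} = \frac{-6 + J}{2 o} 2 o = -6 + J$)
$\frac{X{\left(67,167 \right)} - 5658}{P{\left(70,b \right)}} = \frac{\left(-71 + 2 \cdot 167\right) - 5658}{-6 + 22} = \frac{\left(-71 + 334\right) - 5658}{16} = \left(263 - 5658\right) \frac{1}{16} = \left(-5395\right) \frac{1}{16} = - \frac{5395}{16}$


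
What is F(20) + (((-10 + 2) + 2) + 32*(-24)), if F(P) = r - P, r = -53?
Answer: -847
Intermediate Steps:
F(P) = -53 - P
F(20) + (((-10 + 2) + 2) + 32*(-24)) = (-53 - 1*20) + (((-10 + 2) + 2) + 32*(-24)) = (-53 - 20) + ((-8 + 2) - 768) = -73 + (-6 - 768) = -73 - 774 = -847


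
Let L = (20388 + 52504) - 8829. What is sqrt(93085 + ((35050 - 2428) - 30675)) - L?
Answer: -64063 + 2*sqrt(23758) ≈ -63755.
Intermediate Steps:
L = 64063 (L = 72892 - 8829 = 64063)
sqrt(93085 + ((35050 - 2428) - 30675)) - L = sqrt(93085 + ((35050 - 2428) - 30675)) - 1*64063 = sqrt(93085 + (32622 - 30675)) - 64063 = sqrt(93085 + 1947) - 64063 = sqrt(95032) - 64063 = 2*sqrt(23758) - 64063 = -64063 + 2*sqrt(23758)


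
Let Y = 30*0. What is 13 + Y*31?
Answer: 13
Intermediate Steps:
Y = 0
13 + Y*31 = 13 + 0*31 = 13 + 0 = 13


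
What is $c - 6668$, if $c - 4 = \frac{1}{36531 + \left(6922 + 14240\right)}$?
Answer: $- \frac{384466151}{57693} \approx -6664.0$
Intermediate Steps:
$c = \frac{230773}{57693}$ ($c = 4 + \frac{1}{36531 + \left(6922 + 14240\right)} = 4 + \frac{1}{36531 + 21162} = 4 + \frac{1}{57693} = \frac{230773}{57693} \approx 4.0$)
$c - 6668 = \frac{230773}{57693} - 6668 = - \frac{384466151}{57693}$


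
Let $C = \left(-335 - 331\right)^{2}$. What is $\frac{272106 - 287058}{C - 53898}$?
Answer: $- \frac{2492}{64943} \approx -0.038372$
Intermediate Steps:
$C = 443556$ ($C = \left(-666\right)^{2} = 443556$)
$\frac{272106 - 287058}{C - 53898} = \frac{272106 - 287058}{443556 - 53898} = - \frac{14952}{389658} = \left(-14952\right) \frac{1}{389658} = - \frac{2492}{64943}$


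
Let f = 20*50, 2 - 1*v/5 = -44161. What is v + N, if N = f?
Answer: 221815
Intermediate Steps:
v = 220815 (v = 10 - 5*(-44161) = 10 + 220805 = 220815)
f = 1000
N = 1000
v + N = 220815 + 1000 = 221815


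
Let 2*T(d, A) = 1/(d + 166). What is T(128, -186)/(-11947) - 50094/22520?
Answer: -21993884819/9887456670 ≈ -2.2244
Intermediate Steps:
T(d, A) = 1/(2*(166 + d)) (T(d, A) = 1/(2*(d + 166)) = 1/(2*(166 + d)))
T(128, -186)/(-11947) - 50094/22520 = (1/(2*(166 + 128)))/(-11947) - 50094/22520 = ((1/2)/294)*(-1/11947) - 50094*1/22520 = ((1/2)*(1/294))*(-1/11947) - 25047/11260 = (1/588)*(-1/11947) - 25047/11260 = -1/7024836 - 25047/11260 = -21993884819/9887456670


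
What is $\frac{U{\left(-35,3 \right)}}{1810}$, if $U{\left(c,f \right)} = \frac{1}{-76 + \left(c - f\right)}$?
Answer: $- \frac{1}{206340} \approx -4.8464 \cdot 10^{-6}$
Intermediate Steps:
$U{\left(c,f \right)} = \frac{1}{-76 + c - f}$
$\frac{U{\left(-35,3 \right)}}{1810} = \frac{1}{\left(-76 - 35 - 3\right) 1810} = \frac{1}{-76 - 35 - 3} \cdot \frac{1}{1810} = \frac{1}{-114} \cdot \frac{1}{1810} = \left(- \frac{1}{114}\right) \frac{1}{1810} = - \frac{1}{206340}$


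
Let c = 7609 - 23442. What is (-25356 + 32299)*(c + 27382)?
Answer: 80184707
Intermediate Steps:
c = -15833
(-25356 + 32299)*(c + 27382) = (-25356 + 32299)*(-15833 + 27382) = 6943*11549 = 80184707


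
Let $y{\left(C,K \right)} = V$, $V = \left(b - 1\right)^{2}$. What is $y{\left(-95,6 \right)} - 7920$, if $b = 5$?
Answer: $-7904$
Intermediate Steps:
$V = 16$ ($V = \left(5 - 1\right)^{2} = 4^{2} = 16$)
$y{\left(C,K \right)} = 16$
$y{\left(-95,6 \right)} - 7920 = 16 - 7920 = -7904$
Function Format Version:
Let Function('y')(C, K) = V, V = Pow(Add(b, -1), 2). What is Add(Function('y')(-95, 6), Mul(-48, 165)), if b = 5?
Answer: -7904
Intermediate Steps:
V = 16 (V = Pow(Add(5, -1), 2) = Pow(4, 2) = 16)
Function('y')(C, K) = 16
Add(Function('y')(-95, 6), Mul(-48, 165)) = Add(16, Mul(-48, 165)) = Add(16, -7920) = -7904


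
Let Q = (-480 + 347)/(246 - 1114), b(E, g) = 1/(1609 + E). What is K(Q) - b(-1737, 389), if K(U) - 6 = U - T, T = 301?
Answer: -1169921/3968 ≈ -294.84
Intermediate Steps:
Q = 19/124 (Q = -133/(-868) = -133*(-1/868) = 19/124 ≈ 0.15323)
K(U) = -295 + U (K(U) = 6 + (U - 1*301) = 6 + (U - 301) = 6 + (-301 + U) = -295 + U)
K(Q) - b(-1737, 389) = (-295 + 19/124) - 1/(1609 - 1737) = -36561/124 - 1/(-128) = -36561/124 - 1*(-1/128) = -36561/124 + 1/128 = -1169921/3968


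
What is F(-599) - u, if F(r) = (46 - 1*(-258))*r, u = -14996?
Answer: -167100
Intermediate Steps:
F(r) = 304*r (F(r) = (46 + 258)*r = 304*r)
F(-599) - u = 304*(-599) - 1*(-14996) = -182096 + 14996 = -167100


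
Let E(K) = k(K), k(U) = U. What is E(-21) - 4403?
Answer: -4424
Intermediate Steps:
E(K) = K
E(-21) - 4403 = -21 - 4403 = -4424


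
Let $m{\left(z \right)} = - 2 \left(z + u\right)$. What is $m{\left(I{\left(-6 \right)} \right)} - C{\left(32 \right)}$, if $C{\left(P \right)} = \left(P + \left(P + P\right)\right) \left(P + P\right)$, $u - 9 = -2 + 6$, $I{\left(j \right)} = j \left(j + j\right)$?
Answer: $-6314$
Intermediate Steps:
$I{\left(j \right)} = 2 j^{2}$ ($I{\left(j \right)} = j 2 j = 2 j^{2}$)
$u = 13$ ($u = 9 + \left(-2 + 6\right) = 9 + 4 = 13$)
$m{\left(z \right)} = -26 - 2 z$ ($m{\left(z \right)} = - 2 \left(z + 13\right) = - 2 \left(13 + z\right) = -26 - 2 z$)
$C{\left(P \right)} = 6 P^{2}$ ($C{\left(P \right)} = \left(P + 2 P\right) 2 P = 3 P 2 P = 6 P^{2}$)
$m{\left(I{\left(-6 \right)} \right)} - C{\left(32 \right)} = \left(-26 - 2 \cdot 2 \left(-6\right)^{2}\right) - 6 \cdot 32^{2} = \left(-26 - 2 \cdot 2 \cdot 36\right) - 6 \cdot 1024 = \left(-26 - 144\right) - 6144 = -170 - 6144 = -6314$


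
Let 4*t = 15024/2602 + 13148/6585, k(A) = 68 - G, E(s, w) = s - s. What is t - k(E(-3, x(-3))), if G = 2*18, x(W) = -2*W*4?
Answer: -257503703/8567085 ≈ -30.057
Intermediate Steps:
x(W) = -8*W
G = 36
E(s, w) = 0
k(A) = 32 (k(A) = 68 - 1*36 = 68 - 36 = 32)
t = 16643017/8567085 (t = (15024/2602 + 13148/6585)/4 = (15024*(1/2602) + 13148*(1/6585))/4 = (7512/1301 + 13148/6585)/4 = (1/4)*(66572068/8567085) = 16643017/8567085 ≈ 1.9427)
t - k(E(-3, x(-3))) = 16643017/8567085 - 1*32 = 16643017/8567085 - 32 = -257503703/8567085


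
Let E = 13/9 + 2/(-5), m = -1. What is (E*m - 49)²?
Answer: 5071504/2025 ≈ 2504.4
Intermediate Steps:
E = 47/45 (E = 13*(⅑) + 2*(-⅕) = 13/9 - ⅖ = 47/45 ≈ 1.0444)
(E*m - 49)² = ((47/45)*(-1) - 49)² = (-47/45 - 49)² = (-2252/45)² = 5071504/2025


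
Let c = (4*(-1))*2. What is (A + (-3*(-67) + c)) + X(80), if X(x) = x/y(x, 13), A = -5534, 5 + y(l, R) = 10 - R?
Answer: -5351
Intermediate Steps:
y(l, R) = 5 - R (y(l, R) = -5 + (10 - R) = 5 - R)
c = -8 (c = -4*2 = -8)
X(x) = -x/8 (X(x) = x/(5 - 1*13) = x/(5 - 13) = x/(-8) = x*(-⅛) = -x/8)
(A + (-3*(-67) + c)) + X(80) = (-5534 + (-3*(-67) - 8)) - ⅛*80 = (-5534 + (201 - 8)) - 10 = (-5534 + 193) - 10 = -5341 - 10 = -5351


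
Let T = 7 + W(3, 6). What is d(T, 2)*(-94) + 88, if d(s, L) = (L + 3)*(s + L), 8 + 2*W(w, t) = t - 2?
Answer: -3202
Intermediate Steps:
W(w, t) = -5 + t/2 (W(w, t) = -4 + (t - 2)/2 = -4 + (-2 + t)/2 = -4 + (-1 + t/2) = -5 + t/2)
T = 5 (T = 7 + (-5 + (½)*6) = 7 + (-5 + 3) = 7 - 2 = 5)
d(s, L) = (3 + L)*(L + s)
d(T, 2)*(-94) + 88 = (2² + 3*2 + 3*5 + 2*5)*(-94) + 88 = (4 + 6 + 15 + 10)*(-94) + 88 = 35*(-94) + 88 = -3290 + 88 = -3202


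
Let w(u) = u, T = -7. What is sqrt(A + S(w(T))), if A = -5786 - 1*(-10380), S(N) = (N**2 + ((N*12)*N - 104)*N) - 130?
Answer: 15*sqrt(5) ≈ 33.541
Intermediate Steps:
S(N) = -130 + N**2 + N*(-104 + 12*N**2) (S(N) = (N**2 + ((12*N)*N - 104)*N) - 130 = (N**2 + (12*N**2 - 104)*N) - 130 = (N**2 + (-104 + 12*N**2)*N) - 130 = (N**2 + N*(-104 + 12*N**2)) - 130 = -130 + N**2 + N*(-104 + 12*N**2))
A = 4594 (A = -5786 + 10380 = 4594)
sqrt(A + S(w(T))) = sqrt(4594 + (-130 + (-7)**2 - 104*(-7) + 12*(-7)**3)) = sqrt(4594 + (-130 + 49 + 728 + 12*(-343))) = sqrt(4594 + (-130 + 49 + 728 - 4116)) = sqrt(4594 - 3469) = sqrt(1125) = 15*sqrt(5)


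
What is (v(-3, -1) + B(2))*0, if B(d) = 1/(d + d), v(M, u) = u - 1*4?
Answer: 0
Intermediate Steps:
v(M, u) = -4 + u (v(M, u) = u - 4 = -4 + u)
B(d) = 1/(2*d)
(v(-3, -1) + B(2))*0 = ((-4 - 1) + (½)/2)*0 = (-5 + (½)*(½))*0 = (-5 + ¼)*0 = -19/4*0 = 0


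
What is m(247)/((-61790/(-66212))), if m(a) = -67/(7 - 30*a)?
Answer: 2218102/228715685 ≈ 0.0096981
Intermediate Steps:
m(a) = -67/(7 - 30*a)
m(247)/((-61790/(-66212))) = (67/(-7 + 30*247))/((-61790/(-66212))) = (67/(-7 + 7410))/((-61790*(-1/66212))) = (67/7403)/(30895/33106) = (67*(1/7403))*(33106/30895) = (67/7403)*(33106/30895) = 2218102/228715685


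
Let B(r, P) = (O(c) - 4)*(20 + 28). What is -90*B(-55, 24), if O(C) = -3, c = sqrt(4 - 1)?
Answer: 30240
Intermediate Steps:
c = sqrt(3) ≈ 1.7320
B(r, P) = -336 (B(r, P) = (-3 - 4)*(20 + 28) = -7*48 = -336)
-90*B(-55, 24) = -90*(-336) = 30240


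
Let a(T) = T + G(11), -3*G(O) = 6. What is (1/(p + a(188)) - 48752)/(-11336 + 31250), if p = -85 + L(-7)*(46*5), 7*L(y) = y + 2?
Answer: -21597143/8821902 ≈ -2.4481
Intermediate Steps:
L(y) = 2/7 + y/7 (L(y) = (y + 2)/7 = (2 + y)/7 = 2/7 + y/7)
G(O) = -2 (G(O) = -⅓*6 = -2)
p = -1745/7 (p = -85 + (2/7 + (⅐)*(-7))*(46*5) = -85 + (2/7 - 1)*230 = -85 - 5/7*230 = -85 - 1150/7 = -1745/7 ≈ -249.29)
a(T) = -2 + T (a(T) = T - 2 = -2 + T)
(1/(p + a(188)) - 48752)/(-11336 + 31250) = (1/(-1745/7 + (-2 + 188)) - 48752)/(-11336 + 31250) = (1/(-1745/7 + 186) - 48752)/19914 = (1/(-443/7) - 48752)*(1/19914) = (-7/443 - 48752)*(1/19914) = -21597143/443*1/19914 = -21597143/8821902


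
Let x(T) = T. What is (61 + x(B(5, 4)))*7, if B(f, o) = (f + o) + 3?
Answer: 511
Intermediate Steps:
B(f, o) = 3 + f + o
(61 + x(B(5, 4)))*7 = (61 + (3 + 5 + 4))*7 = (61 + 12)*7 = 73*7 = 511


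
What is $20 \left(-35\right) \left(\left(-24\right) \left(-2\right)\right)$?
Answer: $-33600$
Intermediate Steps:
$20 \left(-35\right) \left(\left(-24\right) \left(-2\right)\right) = \left(-700\right) 48 = -33600$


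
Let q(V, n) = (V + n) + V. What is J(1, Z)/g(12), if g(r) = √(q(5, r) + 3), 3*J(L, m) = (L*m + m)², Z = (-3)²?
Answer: 108/5 ≈ 21.600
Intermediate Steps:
q(V, n) = n + 2*V
Z = 9
J(L, m) = (m + L*m)²/3 (J(L, m) = (L*m + m)²/3 = (m + L*m)²/3)
g(r) = √(13 + r) (g(r) = √((r + 2*5) + 3) = √((r + 10) + 3) = √((10 + r) + 3) = √(13 + r))
J(1, Z)/g(12) = ((⅓)*9²*(1 + 1)²)/(√(13 + 12)) = ((⅓)*81*2²)/(√25) = ((⅓)*81*4)/5 = 108*(⅕) = 108/5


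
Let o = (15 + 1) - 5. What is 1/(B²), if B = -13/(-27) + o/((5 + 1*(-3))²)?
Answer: 11664/121801 ≈ 0.095763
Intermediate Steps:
o = 11 (o = 16 - 5 = 11)
B = 349/108 (B = -13/(-27) + 11/((5 + 1*(-3))²) = -13*(-1/27) + 11/((5 - 3)²) = 13/27 + 11/(2²) = 13/27 + 11/4 = 349/108 ≈ 3.2315)
1/(B²) = 1/((349/108)²) = 1/(121801/11664) = 11664/121801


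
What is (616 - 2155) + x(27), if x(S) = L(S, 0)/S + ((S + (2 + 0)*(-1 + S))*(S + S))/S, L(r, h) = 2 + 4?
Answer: -12427/9 ≈ -1380.8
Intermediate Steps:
L(r, h) = 6
x(S) = -4 + 6*S + 6/S (x(S) = 6/S + ((S + (2 + 0)*(-1 + S))*(S + S))/S = 6/S + ((S + 2*(-1 + S))*(2*S))/S = 6/S + ((S + (-2 + 2*S))*(2*S))/S = 6/S + ((-2 + 3*S)*(2*S))/S = 6/S + (2*S*(-2 + 3*S))/S = 6/S + (-4 + 6*S) = -4 + 6*S + 6/S)
(616 - 2155) + x(27) = (616 - 2155) + (-4 + 6*27 + 6/27) = -1539 + (-4 + 162 + 6*(1/27)) = -1539 + (-4 + 162 + 2/9) = -1539 + 1424/9 = -12427/9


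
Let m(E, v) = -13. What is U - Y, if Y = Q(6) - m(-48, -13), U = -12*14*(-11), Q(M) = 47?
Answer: 1788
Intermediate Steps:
U = 1848 (U = -168*(-11) = 1848)
Y = 60 (Y = 47 - 1*(-13) = 47 + 13 = 60)
U - Y = 1848 - 1*60 = 1848 - 60 = 1788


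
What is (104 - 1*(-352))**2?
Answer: 207936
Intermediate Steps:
(104 - 1*(-352))**2 = (104 + 352)**2 = 456**2 = 207936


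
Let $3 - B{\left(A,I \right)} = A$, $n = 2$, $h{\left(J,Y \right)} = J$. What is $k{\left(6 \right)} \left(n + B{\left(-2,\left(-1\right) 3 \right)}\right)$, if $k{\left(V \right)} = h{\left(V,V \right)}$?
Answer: $42$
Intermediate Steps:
$B{\left(A,I \right)} = 3 - A$
$k{\left(V \right)} = V$
$k{\left(6 \right)} \left(n + B{\left(-2,\left(-1\right) 3 \right)}\right) = 6 \left(2 + \left(3 - -2\right)\right) = 6 \left(2 + \left(3 + 2\right)\right) = 6 \left(2 + 5\right) = 6 \cdot 7 = 42$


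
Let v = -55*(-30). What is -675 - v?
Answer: -2325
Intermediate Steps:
v = 1650
-675 - v = -675 - 1*1650 = -675 - 1650 = -2325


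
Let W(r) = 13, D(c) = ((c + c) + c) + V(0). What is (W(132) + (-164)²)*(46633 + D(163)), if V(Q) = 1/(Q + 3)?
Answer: 3804044603/3 ≈ 1.2680e+9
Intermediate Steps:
V(Q) = 1/(3 + Q)
D(c) = ⅓ + 3*c (D(c) = ((c + c) + c) + 1/(3 + 0) = (2*c + c) + 1/3 = 3*c + ⅓ = ⅓ + 3*c)
(W(132) + (-164)²)*(46633 + D(163)) = (13 + (-164)²)*(46633 + (⅓ + 3*163)) = (13 + 26896)*(46633 + (⅓ + 489)) = 26909*(46633 + 1468/3) = 26909*(141367/3) = 3804044603/3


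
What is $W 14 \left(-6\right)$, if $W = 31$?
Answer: $-2604$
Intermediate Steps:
$W 14 \left(-6\right) = 31 \cdot 14 \left(-6\right) = 434 \left(-6\right) = -2604$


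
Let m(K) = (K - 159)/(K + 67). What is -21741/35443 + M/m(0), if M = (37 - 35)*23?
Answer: -112692145/5635437 ≈ -19.997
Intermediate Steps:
M = 46 (M = 2*23 = 46)
m(K) = (-159 + K)/(67 + K)
-21741/35443 + M/m(0) = -21741/35443 + 46/(((-159 + 0)/(67 + 0))) = -21741*1/35443 + 46/((-159/67)) = -21741/35443 + 46/(((1/67)*(-159))) = -21741/35443 + 46/(-159/67) = -21741/35443 + 46*(-67/159) = -21741/35443 - 3082/159 = -112692145/5635437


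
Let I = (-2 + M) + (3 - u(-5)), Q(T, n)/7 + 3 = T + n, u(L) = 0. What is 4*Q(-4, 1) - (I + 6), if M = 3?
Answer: -178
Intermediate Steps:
Q(T, n) = -21 + 7*T + 7*n (Q(T, n) = -21 + 7*(T + n) = -21 + (7*T + 7*n) = -21 + 7*T + 7*n)
I = 4 (I = (-2 + 3) + (3 - 1*0) = 1 + (3 + 0) = 1 + 3 = 4)
4*Q(-4, 1) - (I + 6) = 4*(-21 + 7*(-4) + 7*1) - (4 + 6) = 4*(-21 - 28 + 7) - 1*10 = 4*(-42) - 10 = -168 - 10 = -178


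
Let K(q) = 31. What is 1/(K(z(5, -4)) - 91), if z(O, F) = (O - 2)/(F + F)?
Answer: -1/60 ≈ -0.016667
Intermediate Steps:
z(O, F) = (-2 + O)/(2*F) (z(O, F) = (-2 + O)/((2*F)) = (-2 + O)*(1/(2*F)) = (-2 + O)/(2*F))
1/(K(z(5, -4)) - 91) = 1/(31 - 91) = 1/(-60) = -1/60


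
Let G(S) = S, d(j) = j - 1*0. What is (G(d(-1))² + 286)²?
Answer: 82369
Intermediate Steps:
d(j) = j (d(j) = j + 0 = j)
(G(d(-1))² + 286)² = ((-1)² + 286)² = (1 + 286)² = 287² = 82369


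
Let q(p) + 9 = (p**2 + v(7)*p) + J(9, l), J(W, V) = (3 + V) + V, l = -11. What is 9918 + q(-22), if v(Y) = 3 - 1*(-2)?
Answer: 10264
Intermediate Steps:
v(Y) = 5 (v(Y) = 3 + 2 = 5)
J(W, V) = 3 + 2*V
q(p) = -28 + p**2 + 5*p (q(p) = -9 + ((p**2 + 5*p) + (3 + 2*(-11))) = -9 + ((p**2 + 5*p) + (3 - 22)) = -9 + ((p**2 + 5*p) - 19) = -9 + (-19 + p**2 + 5*p) = -28 + p**2 + 5*p)
9918 + q(-22) = 9918 + (-28 + (-22)**2 + 5*(-22)) = 9918 + (-28 + 484 - 110) = 9918 + 346 = 10264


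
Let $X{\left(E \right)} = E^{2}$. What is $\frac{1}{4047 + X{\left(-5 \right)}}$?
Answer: $\frac{1}{4072} \approx 0.00024558$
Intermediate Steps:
$\frac{1}{4047 + X{\left(-5 \right)}} = \frac{1}{4047 + \left(-5\right)^{2}} = \frac{1}{4047 + 25} = \frac{1}{4072}$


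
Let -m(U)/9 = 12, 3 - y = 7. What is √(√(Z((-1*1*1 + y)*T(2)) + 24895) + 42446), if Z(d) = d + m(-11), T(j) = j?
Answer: √(42446 + 3*√2753) ≈ 206.41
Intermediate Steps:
y = -4 (y = 3 - 1*7 = 3 - 7 = -4)
m(U) = -108 (m(U) = -9*12 = -108)
Z(d) = -108 + d (Z(d) = d - 108 = -108 + d)
√(√(Z((-1*1*1 + y)*T(2)) + 24895) + 42446) = √(√((-108 + (-1*1*1 - 4)*2) + 24895) + 42446) = √(√((-108 + (-1*1 - 4)*2) + 24895) + 42446) = √(√((-108 + (-1 - 4)*2) + 24895) + 42446) = √(√((-108 - 5*2) + 24895) + 42446) = √(√((-108 - 10) + 24895) + 42446) = √(√(-118 + 24895) + 42446) = √(√24777 + 42446) = √(3*√2753 + 42446) = √(42446 + 3*√2753)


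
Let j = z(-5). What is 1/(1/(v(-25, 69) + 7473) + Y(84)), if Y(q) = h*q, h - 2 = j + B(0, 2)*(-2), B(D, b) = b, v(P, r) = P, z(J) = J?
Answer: -7448/4379423 ≈ -0.0017007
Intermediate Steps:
j = -5
h = -7 (h = 2 + (-5 + 2*(-2)) = 2 + (-5 - 4) = 2 - 9 = -7)
Y(q) = -7*q
1/(1/(v(-25, 69) + 7473) + Y(84)) = 1/(1/(-25 + 7473) - 7*84) = 1/(1/7448 - 588) = 1/(-4379423/7448) = -7448/4379423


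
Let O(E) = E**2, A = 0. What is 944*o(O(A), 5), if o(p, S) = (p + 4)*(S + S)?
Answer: 37760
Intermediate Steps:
o(p, S) = 2*S*(4 + p) (o(p, S) = (4 + p)*(2*S) = 2*S*(4 + p))
944*o(O(A), 5) = 944*(2*5*(4 + 0**2)) = 944*(2*5*(4 + 0)) = 944*(2*5*4) = 944*40 = 37760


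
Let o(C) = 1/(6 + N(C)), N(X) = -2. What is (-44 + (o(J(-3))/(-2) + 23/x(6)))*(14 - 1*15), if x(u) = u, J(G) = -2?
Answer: 967/24 ≈ 40.292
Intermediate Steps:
o(C) = ¼ (o(C) = 1/(6 - 2) = 1/4 = ¼)
(-44 + (o(J(-3))/(-2) + 23/x(6)))*(14 - 1*15) = (-44 + ((¼)/(-2) + 23/6))*(14 - 1*15) = (-44 + ((¼)*(-½) + 23*(⅙)))*(14 - 15) = (-44 + (-⅛ + 23/6))*(-1) = (-44 + 89/24)*(-1) = -967/24*(-1) = 967/24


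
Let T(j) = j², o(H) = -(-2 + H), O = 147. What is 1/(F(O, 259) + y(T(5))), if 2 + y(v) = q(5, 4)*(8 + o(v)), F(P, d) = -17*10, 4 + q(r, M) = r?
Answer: -1/187 ≈ -0.0053476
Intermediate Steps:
q(r, M) = -4 + r
F(P, d) = -170
o(H) = 2 - H
y(v) = 8 - v (y(v) = -2 + (-4 + 5)*(8 + (2 - v)) = -2 + 1*(10 - v) = -2 + (10 - v) = 8 - v)
1/(F(O, 259) + y(T(5))) = 1/(-170 + (8 - 1*5²)) = 1/(-170 + (8 - 1*25)) = 1/(-170 + (8 - 25)) = 1/(-170 - 17) = 1/(-187) = -1/187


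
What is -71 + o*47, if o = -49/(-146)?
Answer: -8063/146 ≈ -55.226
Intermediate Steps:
o = 49/146 (o = -49*(-1/146) = 49/146 ≈ 0.33562)
-71 + o*47 = -71 + (49/146)*47 = -71 + 2303/146 = -8063/146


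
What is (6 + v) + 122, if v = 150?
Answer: 278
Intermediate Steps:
(6 + v) + 122 = (6 + 150) + 122 = 156 + 122 = 278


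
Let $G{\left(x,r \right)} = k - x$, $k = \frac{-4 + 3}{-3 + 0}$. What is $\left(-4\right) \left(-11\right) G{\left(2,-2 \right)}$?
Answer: $- \frac{220}{3} \approx -73.333$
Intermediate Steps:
$k = \frac{1}{3}$ ($k = - \frac{1}{-3} = \left(-1\right) \left(- \frac{1}{3}\right) = \frac{1}{3} \approx 0.33333$)
$G{\left(x,r \right)} = \frac{1}{3} - x$
$\left(-4\right) \left(-11\right) G{\left(2,-2 \right)} = \left(-4\right) \left(-11\right) \left(\frac{1}{3} - 2\right) = 44 \left(\frac{1}{3} - 2\right) = 44 \left(- \frac{5}{3}\right) = - \frac{220}{3}$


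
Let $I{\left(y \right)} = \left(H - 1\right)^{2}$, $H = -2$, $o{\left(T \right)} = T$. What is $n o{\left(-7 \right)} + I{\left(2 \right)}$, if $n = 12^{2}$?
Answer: $-999$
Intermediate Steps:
$n = 144$
$I{\left(y \right)} = 9$ ($I{\left(y \right)} = \left(-2 - 1\right)^{2} = \left(-3\right)^{2} = 9$)
$n o{\left(-7 \right)} + I{\left(2 \right)} = 144 \left(-7\right) + 9 = -1008 + 9 = -999$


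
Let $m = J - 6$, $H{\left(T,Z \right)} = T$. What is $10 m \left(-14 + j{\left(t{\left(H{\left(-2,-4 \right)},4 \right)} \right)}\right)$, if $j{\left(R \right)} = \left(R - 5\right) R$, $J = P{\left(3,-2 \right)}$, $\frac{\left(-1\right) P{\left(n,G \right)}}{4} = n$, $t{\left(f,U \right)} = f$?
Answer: $0$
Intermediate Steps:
$P{\left(n,G \right)} = - 4 n$
$J = -12$ ($J = \left(-4\right) 3 = -12$)
$j{\left(R \right)} = R \left(-5 + R\right)$ ($j{\left(R \right)} = \left(-5 + R\right) R = R \left(-5 + R\right)$)
$m = -18$ ($m = -12 - 6 = -18$)
$10 m \left(-14 + j{\left(t{\left(H{\left(-2,-4 \right)},4 \right)} \right)}\right) = 10 \left(-18\right) \left(-14 - 2 \left(-5 - 2\right)\right) = - 180 \left(-14 - -14\right) = - 180 \left(-14 + 14\right) = \left(-180\right) 0 = 0$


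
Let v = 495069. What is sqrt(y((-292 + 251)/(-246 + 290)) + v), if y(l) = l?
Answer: sqrt(239612945)/22 ≈ 703.61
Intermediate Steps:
sqrt(y((-292 + 251)/(-246 + 290)) + v) = sqrt((-292 + 251)/(-246 + 290) + 495069) = sqrt(-41/44 + 495069) = sqrt(21782995/44) = sqrt(239612945)/22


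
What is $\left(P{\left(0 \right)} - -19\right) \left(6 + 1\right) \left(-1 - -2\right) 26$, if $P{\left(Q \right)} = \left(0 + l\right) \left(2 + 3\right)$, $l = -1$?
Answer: $2548$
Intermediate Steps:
$P{\left(Q \right)} = -5$ ($P{\left(Q \right)} = \left(0 - 1\right) \left(2 + 3\right) = \left(-1\right) 5 = -5$)
$\left(P{\left(0 \right)} - -19\right) \left(6 + 1\right) \left(-1 - -2\right) 26 = \left(-5 - -19\right) \left(6 + 1\right) \left(-1 - -2\right) 26 = \left(-5 + 19\right) 7 \left(-1 + 2\right) 26 = 14 \cdot 7 \cdot 1 \cdot 26 = 14 \cdot 7 \cdot 26 = 98 \cdot 26 = 2548$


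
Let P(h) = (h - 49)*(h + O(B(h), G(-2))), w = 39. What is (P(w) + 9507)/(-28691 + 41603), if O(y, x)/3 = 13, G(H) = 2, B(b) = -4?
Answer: 2909/4304 ≈ 0.67588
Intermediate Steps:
O(y, x) = 39 (O(y, x) = 3*13 = 39)
P(h) = (-49 + h)*(39 + h) (P(h) = (h - 49)*(h + 39) = (-49 + h)*(39 + h))
(P(w) + 9507)/(-28691 + 41603) = ((-1911 + 39² - 10*39) + 9507)/(-28691 + 41603) = ((-1911 + 1521 - 390) + 9507)/12912 = (-780 + 9507)*(1/12912) = 8727*(1/12912) = 2909/4304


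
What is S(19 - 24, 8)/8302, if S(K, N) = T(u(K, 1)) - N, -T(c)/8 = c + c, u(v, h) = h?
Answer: -12/4151 ≈ -0.0028909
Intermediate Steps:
T(c) = -16*c (T(c) = -8*(c + c) = -16*c)
S(K, N) = -16 - N (S(K, N) = -16*1 - N = -16 - N)
S(19 - 24, 8)/8302 = (-16 - 1*8)/8302 = (-16 - 8)*(1/8302) = -24*1/8302 = -12/4151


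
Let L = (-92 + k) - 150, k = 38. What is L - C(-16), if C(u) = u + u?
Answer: -172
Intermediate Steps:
C(u) = 2*u
L = -204 (L = (-92 + 38) - 150 = -54 - 150 = -204)
L - C(-16) = -204 - 2*(-16) = -204 - 1*(-32) = -204 + 32 = -172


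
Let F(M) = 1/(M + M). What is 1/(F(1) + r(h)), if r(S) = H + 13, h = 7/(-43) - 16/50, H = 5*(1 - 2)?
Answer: 2/17 ≈ 0.11765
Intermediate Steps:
H = -5 (H = 5*(-1) = -5)
h = -519/1075 (h = 7*(-1/43) - 16*1/50 = -7/43 - 8/25 = -519/1075 ≈ -0.48279)
r(S) = 8 (r(S) = -5 + 13 = 8)
F(M) = 1/(2*M)
1/(F(1) + r(h)) = 1/((½)/1 + 8) = 1/((½)*1 + 8) = 1/(½ + 8) = 1/(17/2) = 2/17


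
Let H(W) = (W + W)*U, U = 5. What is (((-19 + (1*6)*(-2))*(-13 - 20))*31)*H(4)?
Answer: 1268520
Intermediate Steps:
H(W) = 10*W (H(W) = (W + W)*5 = (2*W)*5 = 10*W)
(((-19 + (1*6)*(-2))*(-13 - 20))*31)*H(4) = (((-19 + (1*6)*(-2))*(-13 - 20))*31)*(10*4) = (((-19 + 6*(-2))*(-33))*31)*40 = (((-19 - 12)*(-33))*31)*40 = (-31*(-33)*31)*40 = (1023*31)*40 = 31713*40 = 1268520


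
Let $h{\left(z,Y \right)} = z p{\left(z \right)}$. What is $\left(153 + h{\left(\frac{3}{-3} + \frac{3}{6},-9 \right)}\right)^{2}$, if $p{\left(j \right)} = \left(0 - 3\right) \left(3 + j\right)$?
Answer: $\frac{393129}{16} \approx 24571.0$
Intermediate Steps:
$p{\left(j \right)} = -9 - 3 j$ ($p{\left(j \right)} = - 3 \left(3 + j\right) = -9 - 3 j$)
$h{\left(z,Y \right)} = z \left(-9 - 3 z\right)$
$\left(153 + h{\left(\frac{3}{-3} + \frac{3}{6},-9 \right)}\right)^{2} = \left(153 - 3 \left(\frac{3}{-3} + \frac{3}{6}\right) \left(3 + \left(\frac{3}{-3} + \frac{3}{6}\right)\right)\right)^{2} = \left(153 - 3 \left(3 \left(- \frac{1}{3}\right) + 3 \cdot \frac{1}{6}\right) \left(3 + \left(3 \left(- \frac{1}{3}\right) + 3 \cdot \frac{1}{6}\right)\right)\right)^{2} = \left(153 - 3 \left(-1 + \frac{1}{2}\right) \left(3 + \left(-1 + \frac{1}{2}\right)\right)\right)^{2} = \left(153 - - \frac{3 \left(3 - \frac{1}{2}\right)}{2}\right)^{2} = \left(153 - \left(- \frac{3}{2}\right) \frac{5}{2}\right)^{2} = \left(153 + \frac{15}{4}\right)^{2} = \left(\frac{627}{4}\right)^{2} = \frac{393129}{16}$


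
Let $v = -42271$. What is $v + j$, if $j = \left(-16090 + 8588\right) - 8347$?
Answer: $-58120$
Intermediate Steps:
$j = -15849$ ($j = -7502 - 8347 = -15849$)
$v + j = -42271 - 15849 = -58120$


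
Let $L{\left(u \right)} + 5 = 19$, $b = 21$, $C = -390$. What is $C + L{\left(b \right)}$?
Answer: $-376$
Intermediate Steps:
$L{\left(u \right)} = 14$ ($L{\left(u \right)} = -5 + 19 = 14$)
$C + L{\left(b \right)} = -390 + 14 = -376$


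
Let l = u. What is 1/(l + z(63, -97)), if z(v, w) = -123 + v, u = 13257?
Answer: 1/13197 ≈ 7.5775e-5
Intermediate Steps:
l = 13257
1/(l + z(63, -97)) = 1/(13257 + (-123 + 63)) = 1/(13257 - 60) = 1/13197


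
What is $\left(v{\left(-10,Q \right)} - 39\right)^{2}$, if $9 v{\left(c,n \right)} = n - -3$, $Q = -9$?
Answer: $\frac{14161}{9} \approx 1573.4$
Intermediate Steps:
$v{\left(c,n \right)} = \frac{1}{3} + \frac{n}{9}$ ($v{\left(c,n \right)} = \frac{n - -3}{9} = \frac{n + 3}{9} = \frac{3 + n}{9} = \frac{1}{3} + \frac{n}{9}$)
$\left(v{\left(-10,Q \right)} - 39\right)^{2} = \left(\left(\frac{1}{3} + \frac{1}{9} \left(-9\right)\right) - 39\right)^{2} = \left(\left(\frac{1}{3} - 1\right) - 39\right)^{2} = \left(- \frac{2}{3} - 39\right)^{2} = \left(- \frac{119}{3}\right)^{2} = \frac{14161}{9}$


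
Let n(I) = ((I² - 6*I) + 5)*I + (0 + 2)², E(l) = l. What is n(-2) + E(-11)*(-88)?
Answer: 930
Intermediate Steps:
n(I) = 4 + I*(5 + I² - 6*I) (n(I) = (5 + I² - 6*I)*I + 2² = I*(5 + I² - 6*I) + 4 = 4 + I*(5 + I² - 6*I))
n(-2) + E(-11)*(-88) = (4 + (-2)³ - 6*(-2)² + 5*(-2)) - 11*(-88) = (4 - 8 - 6*4 - 10) + 968 = (4 - 8 - 24 - 10) + 968 = -38 + 968 = 930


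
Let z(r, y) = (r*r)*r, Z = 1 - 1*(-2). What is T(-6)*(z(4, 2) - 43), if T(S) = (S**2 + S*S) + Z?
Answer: 1575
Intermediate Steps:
Z = 3 (Z = 1 + 2 = 3)
z(r, y) = r**3 (z(r, y) = r**2*r = r**3)
T(S) = 3 + 2*S**2 (T(S) = (S**2 + S*S) + 3 = (S**2 + S**2) + 3 = 2*S**2 + 3 = 3 + 2*S**2)
T(-6)*(z(4, 2) - 43) = (3 + 2*(-6)**2)*(4**3 - 43) = (3 + 2*36)*(64 - 43) = (3 + 72)*21 = 75*21 = 1575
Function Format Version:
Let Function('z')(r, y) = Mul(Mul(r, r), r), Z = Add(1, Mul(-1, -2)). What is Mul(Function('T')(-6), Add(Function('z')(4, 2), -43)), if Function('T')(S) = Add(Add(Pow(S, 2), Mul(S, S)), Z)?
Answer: 1575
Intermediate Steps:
Z = 3 (Z = Add(1, 2) = 3)
Function('z')(r, y) = Pow(r, 3) (Function('z')(r, y) = Mul(Pow(r, 2), r) = Pow(r, 3))
Function('T')(S) = Add(3, Mul(2, Pow(S, 2))) (Function('T')(S) = Add(Add(Pow(S, 2), Mul(S, S)), 3) = Add(Add(Pow(S, 2), Pow(S, 2)), 3) = Add(Mul(2, Pow(S, 2)), 3) = Add(3, Mul(2, Pow(S, 2))))
Mul(Function('T')(-6), Add(Function('z')(4, 2), -43)) = Mul(Add(3, Mul(2, Pow(-6, 2))), Add(Pow(4, 3), -43)) = Mul(Add(3, Mul(2, 36)), Add(64, -43)) = Mul(Add(3, 72), 21) = Mul(75, 21) = 1575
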